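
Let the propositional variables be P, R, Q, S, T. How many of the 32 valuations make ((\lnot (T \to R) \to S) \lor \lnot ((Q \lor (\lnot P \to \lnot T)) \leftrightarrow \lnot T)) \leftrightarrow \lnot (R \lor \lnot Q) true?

9

Initial set: {(((\lnot (T \to R) \to S) \lor \lnot ((Q \lor (\lnot P \to \lnot T)) \leftrightarrow \lnot T)) \leftrightarrow \lnot (R \lor \lnot Q))}.
(((\lnot (T \to R) \to S) \lor \lnot ((Q \lor (\lnot P \to \lnot T)) \leftrightarrow \lnot T)) \leftrightarrow \lnot (R \lor \lnot Q)): β-rule — branch into ((\lnot (T \to R) \to S) \lor \lnot ((Q \lor (\lnot P \to \lnot T)) \leftrightarrow \lnot T)), \lnot (R \lor \lnot Q)  //  \lnot ((\lnot (T \to R) \to S) \lor \lnot ((Q \lor (\lnot P \to \lnot T)) \leftrightarrow \lnot T)), \lnot \lnot (R \lor \lnot Q).
  branch 1 (add ((\lnot (T \to R) \to S) \lor \lnot ((Q \lor (\lnot P \to \lnot T)) \leftrightarrow \lnot T)), \lnot (R \lor \lnot Q)):
    \lnot (R \lor \lnot Q): α-rule — add \lnot R, \lnot \lnot Q.
    ((\lnot (T \to R) \to S) \lor \lnot ((Q \lor (\lnot P \to \lnot T)) \leftrightarrow \lnot T)): β-rule — branch into (\lnot (T \to R) \to S)  //  \lnot ((Q \lor (\lnot P \to \lnot T)) \leftrightarrow \lnot T).
      branch 1.1 (add (\lnot (T \to R) \to S)):
        (\lnot (T \to R) \to S): β-rule — branch into \lnot \lnot (T \to R)  //  S.
          branch 1.1.1 (add \lnot \lnot (T \to R)):
            \lnot \lnot (T \to R): β-rule — branch into \lnot T  //  R.
              branch 1.1.1.1 (add \lnot T):
                ○ open, literals {Q=1, R=0, T=0}.
              branch 1.1.1.2 (add R):
                × closes — contains both R and \lnot R.
          branch 1.1.2 (add S):
            ○ open, literals {Q=1, R=0, S=1}.
      branch 1.2 (add \lnot ((Q \lor (\lnot P \to \lnot T)) \leftrightarrow \lnot T)):
        \lnot ((Q \lor (\lnot P \to \lnot T)) \leftrightarrow \lnot T): β-rule — branch into (Q \lor (\lnot P \to \lnot T)), \lnot \lnot T  //  \lnot (Q \lor (\lnot P \to \lnot T)), \lnot T.
          branch 1.2.1 (add (Q \lor (\lnot P \to \lnot T)), \lnot \lnot T):
            (Q \lor (\lnot P \to \lnot T)): β-rule — branch into Q  //  (\lnot P \to \lnot T).
              branch 1.2.1.1 (add Q):
                ○ open, literals {Q=1, R=0, T=1}.
              branch 1.2.1.2 (add (\lnot P \to \lnot T)):
                (\lnot P \to \lnot T): β-rule — branch into \lnot \lnot P  //  \lnot T.
                  branch 1.2.1.2.1 (add \lnot \lnot P):
                    ○ open, literals {P=1, Q=1, R=0, T=1}.
                  branch 1.2.1.2.2 (add \lnot T):
                    × closes — contains both T and \lnot T.
          branch 1.2.2 (add \lnot (Q \lor (\lnot P \to \lnot T)), \lnot T):
            \lnot (Q \lor (\lnot P \to \lnot T)): α-rule — add \lnot Q, \lnot (\lnot P \to \lnot T).
            × closes — contains both Q and \lnot Q.
  branch 2 (add \lnot ((\lnot (T \to R) \to S) \lor \lnot ((Q \lor (\lnot P \to \lnot T)) \leftrightarrow \lnot T)), \lnot \lnot (R \lor \lnot Q)):
    \lnot ((\lnot (T \to R) \to S) \lor \lnot ((Q \lor (\lnot P \to \lnot T)) \leftrightarrow \lnot T)): α-rule — add \lnot (\lnot (T \to R) \to S), \lnot \lnot ((Q \lor (\lnot P \to \lnot T)) \leftrightarrow \lnot T).
    \lnot (\lnot (T \to R) \to S): α-rule — add \lnot (T \to R), \lnot S.
    \lnot (T \to R): α-rule — add T, \lnot R.
    \lnot \lnot (R \lor \lnot Q): β-rule — branch into R  //  \lnot Q.
      branch 2.1 (add R):
        × closes — contains both R and \lnot R.
      branch 2.2 (add \lnot Q):
        \lnot \lnot ((Q \lor (\lnot P \to \lnot T)) \leftrightarrow \lnot T): β-rule — branch into (Q \lor (\lnot P \to \lnot T)), \lnot T  //  \lnot (Q \lor (\lnot P \to \lnot T)), \lnot \lnot T.
          branch 2.2.1 (add (Q \lor (\lnot P \to \lnot T)), \lnot T):
            × closes — contains both T and \lnot T.
          branch 2.2.2 (add \lnot (Q \lor (\lnot P \to \lnot T)), \lnot \lnot T):
            \lnot (Q \lor (\lnot P \to \lnot T)): α-rule — add \lnot Q, \lnot (\lnot P \to \lnot T).
            \lnot (\lnot P \to \lnot T): α-rule — add \lnot P, \lnot \lnot T.
            ○ open, literals {P=0, Q=0, R=0, S=0, T=1}.
5 branches closed, 5 open.
Each open branch fixes some atoms; the unmentioned ones are free. Counting distinct full assignments: branch {Q=1, R=0, T=0} (P, S) contributes 4 new; branch {Q=1, R=0, S=1} (P, T) contributes 2 new; branch {Q=1, R=0, T=1} (P, S) contributes 2 new; branch {P=1, Q=1, R=0, T=1} (S) contributes 0 new; branch {P=0, Q=0, R=0, S=0, T=1} (none free) contributes 1 new. Total: 9.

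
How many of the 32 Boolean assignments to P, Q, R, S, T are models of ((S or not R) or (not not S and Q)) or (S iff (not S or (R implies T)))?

Initial set: {(((S or not R) or (not not S and Q)) or (S iff (not S or (R implies T))))}.
(((S or not R) or (not not S and Q)) or (S iff (not S or (R implies T)))): β-rule — branch into ((S or not R) or (not not S and Q))  //  (S iff (not S or (R implies T))).
  branch 1 (add ((S or not R) or (not not S and Q))):
    ((S or not R) or (not not S and Q)): β-rule — branch into (S or not R)  //  (not not S and Q).
      branch 1.1 (add (S or not R)):
        (S or not R): β-rule — branch into S  //  not R.
          branch 1.1.1 (add S):
            ○ open, literals {S=true}.
          branch 1.1.2 (add not R):
            ○ open, literals {R=false}.
      branch 1.2 (add (not not S and Q)):
        (not not S and Q): α-rule — add not not S, Q.
        not not S: drop double negation, giving S.
        ○ open, literals {Q=true, S=true}.
  branch 2 (add (S iff (not S or (R implies T)))):
    (S iff (not S or (R implies T))): β-rule — branch into S, (not S or (R implies T))  //  not S, not (not S or (R implies T)).
      branch 2.1 (add S, (not S or (R implies T))):
        (not S or (R implies T)): β-rule — branch into not S  //  (R implies T).
          branch 2.1.1 (add not S):
            × closes — contains both S and not S.
          branch 2.1.2 (add (R implies T)):
            (R implies T): β-rule — branch into not R  //  T.
              branch 2.1.2.1 (add not R):
                ○ open, literals {R=false, S=true}.
              branch 2.1.2.2 (add T):
                ○ open, literals {S=true, T=true}.
      branch 2.2 (add not S, not (not S or (R implies T))):
        not (not S or (R implies T)): α-rule — add not not S, not (R implies T).
        × closes — contains both S and not S.
2 branches closed, 5 open.
Each open branch fixes some atoms; the unmentioned ones are free. Counting distinct full assignments: branch {S=true} (P, Q, R, T) contributes 16 new; branch {R=false} (P, Q, S, T) contributes 8 new; branch {Q=true, S=true} (P, R, T) contributes 0 new; branch {R=false, S=true} (P, Q, T) contributes 0 new; branch {S=true, T=true} (P, Q, R) contributes 0 new. Total: 24.

24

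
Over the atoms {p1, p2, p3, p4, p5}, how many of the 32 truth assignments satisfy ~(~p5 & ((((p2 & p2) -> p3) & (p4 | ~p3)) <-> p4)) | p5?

20

Initial set: {(~(~p5 & ((((p2 & p2) -> p3) & (p4 | ~p3)) <-> p4)) | p5)}.
(~(~p5 & ((((p2 & p2) -> p3) & (p4 | ~p3)) <-> p4)) | p5): β-rule — branch into ~(~p5 & ((((p2 & p2) -> p3) & (p4 | ~p3)) <-> p4))  //  p5.
  branch 1 (add ~(~p5 & ((((p2 & p2) -> p3) & (p4 | ~p3)) <-> p4))):
    ~(~p5 & ((((p2 & p2) -> p3) & (p4 | ~p3)) <-> p4)): β-rule — branch into ~~p5  //  ~((((p2 & p2) -> p3) & (p4 | ~p3)) <-> p4).
      branch 1.1 (add ~~p5):
        ○ open, literals {p5=true}.
      branch 1.2 (add ~((((p2 & p2) -> p3) & (p4 | ~p3)) <-> p4)):
        ~((((p2 & p2) -> p3) & (p4 | ~p3)) <-> p4): β-rule — branch into (((p2 & p2) -> p3) & (p4 | ~p3)), ~p4  //  ~(((p2 & p2) -> p3) & (p4 | ~p3)), p4.
          branch 1.2.1 (add (((p2 & p2) -> p3) & (p4 | ~p3)), ~p4):
            (((p2 & p2) -> p3) & (p4 | ~p3)): α-rule — add ((p2 & p2) -> p3), (p4 | ~p3).
            ((p2 & p2) -> p3): β-rule — branch into ~(p2 & p2)  //  p3.
              branch 1.2.1.1 (add ~(p2 & p2)):
                (p4 | ~p3): β-rule — branch into p4  //  ~p3.
                  branch 1.2.1.1.1 (add p4):
                    × closes — contains both p4 and ~p4.
                  branch 1.2.1.1.2 (add ~p3):
                    ~(p2 & p2): β-rule — branch into ~p2  //  ~p2.
                      branch 1.2.1.1.2.1 (add ~p2):
                        ○ open, literals {p2=false, p3=false, p4=false}.
                      branch 1.2.1.1.2.2 (add ~p2):
                        ○ open, literals {p2=false, p3=false, p4=false}.
              branch 1.2.1.2 (add p3):
                (p4 | ~p3): β-rule — branch into p4  //  ~p3.
                  branch 1.2.1.2.1 (add p4):
                    × closes — contains both p4 and ~p4.
                  branch 1.2.1.2.2 (add ~p3):
                    × closes — contains both p3 and ~p3.
          branch 1.2.2 (add ~(((p2 & p2) -> p3) & (p4 | ~p3)), p4):
            ~(((p2 & p2) -> p3) & (p4 | ~p3)): β-rule — branch into ~((p2 & p2) -> p3)  //  ~(p4 | ~p3).
              branch 1.2.2.1 (add ~((p2 & p2) -> p3)):
                ~((p2 & p2) -> p3): α-rule — add (p2 & p2), ~p3.
                (p2 & p2): α-rule — add p2, p2.
                ○ open, literals {p2=true, p3=false, p4=true}.
              branch 1.2.2.2 (add ~(p4 | ~p3)):
                ~(p4 | ~p3): α-rule — add ~p4, ~~p3.
                × closes — contains both p4 and ~p4.
  branch 2 (add p5):
    ○ open, literals {p5=true}.
4 branches closed, 5 open.
Each open branch fixes some atoms; the unmentioned ones are free. Counting distinct full assignments: branch {p5=true} (p1, p2, p3, p4) contributes 16 new; branch {p2=false, p3=false, p4=false} (p1, p5) contributes 2 new; branch {p2=false, p3=false, p4=false} (p1, p5) contributes 0 new; branch {p2=true, p3=false, p4=true} (p1, p5) contributes 2 new; branch {p5=true} (p1, p2, p3, p4) contributes 0 new. Total: 20.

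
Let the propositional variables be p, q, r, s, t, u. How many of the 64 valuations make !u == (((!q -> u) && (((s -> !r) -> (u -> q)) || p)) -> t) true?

Initial set: {(!u == (((!q -> u) && (((s -> !r) -> (u -> q)) || p)) -> t))}.
(!u == (((!q -> u) && (((s -> !r) -> (u -> q)) || p)) -> t)): β-rule — branch into !u, (((!q -> u) && (((s -> !r) -> (u -> q)) || p)) -> t)  //  !!u, !(((!q -> u) && (((s -> !r) -> (u -> q)) || p)) -> t).
  branch 1 (add !u, (((!q -> u) && (((s -> !r) -> (u -> q)) || p)) -> t)):
    (((!q -> u) && (((s -> !r) -> (u -> q)) || p)) -> t): β-rule — branch into !((!q -> u) && (((s -> !r) -> (u -> q)) || p))  //  t.
      branch 1.1 (add !((!q -> u) && (((s -> !r) -> (u -> q)) || p))):
        !((!q -> u) && (((s -> !r) -> (u -> q)) || p)): β-rule — branch into !(!q -> u)  //  !(((s -> !r) -> (u -> q)) || p).
          branch 1.1.1 (add !(!q -> u)):
            !(!q -> u): α-rule — add !q, !u.
            ○ open, literals {q=false, u=false}.
          branch 1.1.2 (add !(((s -> !r) -> (u -> q)) || p)):
            !(((s -> !r) -> (u -> q)) || p): α-rule — add !((s -> !r) -> (u -> q)), !p.
            !((s -> !r) -> (u -> q)): α-rule — add (s -> !r), !(u -> q).
            !(u -> q): α-rule — add u, !q.
            × closes — contains both u and !u.
      branch 1.2 (add t):
        ○ open, literals {t=true, u=false}.
  branch 2 (add !!u, !(((!q -> u) && (((s -> !r) -> (u -> q)) || p)) -> t)):
    !(((!q -> u) && (((s -> !r) -> (u -> q)) || p)) -> t): α-rule — add ((!q -> u) && (((s -> !r) -> (u -> q)) || p)), !t.
    ((!q -> u) && (((s -> !r) -> (u -> q)) || p)): α-rule — add (!q -> u), (((s -> !r) -> (u -> q)) || p).
    (!q -> u): β-rule — branch into !!q  //  u.
      branch 2.1 (add !!q):
        (((s -> !r) -> (u -> q)) || p): β-rule — branch into ((s -> !r) -> (u -> q))  //  p.
          branch 2.1.1 (add ((s -> !r) -> (u -> q))):
            ((s -> !r) -> (u -> q)): β-rule — branch into !(s -> !r)  //  (u -> q).
              branch 2.1.1.1 (add !(s -> !r)):
                !(s -> !r): α-rule — add s, !!r.
                ○ open, literals {q=true, r=true, s=true, t=false, u=true}.
              branch 2.1.1.2 (add (u -> q)):
                (u -> q): β-rule — branch into !u  //  q.
                  branch 2.1.1.2.1 (add !u):
                    × closes — contains both u and !u.
                  branch 2.1.1.2.2 (add q):
                    ○ open, literals {q=true, t=false, u=true}.
          branch 2.1.2 (add p):
            ○ open, literals {p=true, q=true, t=false, u=true}.
      branch 2.2 (add u):
        (((s -> !r) -> (u -> q)) || p): β-rule — branch into ((s -> !r) -> (u -> q))  //  p.
          branch 2.2.1 (add ((s -> !r) -> (u -> q))):
            ((s -> !r) -> (u -> q)): β-rule — branch into !(s -> !r)  //  (u -> q).
              branch 2.2.1.1 (add !(s -> !r)):
                !(s -> !r): α-rule — add s, !!r.
                ○ open, literals {r=true, s=true, t=false, u=true}.
              branch 2.2.1.2 (add (u -> q)):
                (u -> q): β-rule — branch into !u  //  q.
                  branch 2.2.1.2.1 (add !u):
                    × closes — contains both u and !u.
                  branch 2.2.1.2.2 (add q):
                    ○ open, literals {q=true, t=false, u=true}.
          branch 2.2.2 (add p):
            ○ open, literals {p=true, t=false, u=true}.
3 branches closed, 8 open.
Each open branch fixes some atoms; the unmentioned ones are free. Counting distinct full assignments: branch {q=false, u=false} (p, r, s, t) contributes 16 new; branch {t=true, u=false} (p, q, r, s) contributes 8 new; branch {q=true, r=true, s=true, t=false, u=true} (p) contributes 2 new; branch {q=true, t=false, u=true} (p, r, s) contributes 6 new; branch {p=true, q=true, t=false, u=true} (r, s) contributes 0 new; branch {r=true, s=true, t=false, u=true} (p, q) contributes 2 new; branch {q=true, t=false, u=true} (p, r, s) contributes 0 new; branch {p=true, t=false, u=true} (q, r, s) contributes 3 new. Total: 37.

37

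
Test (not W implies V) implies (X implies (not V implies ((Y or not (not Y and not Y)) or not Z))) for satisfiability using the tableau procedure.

Satisfiable

Initial set: {T ((not W implies V) implies (X implies (not V implies ((Y or not (not Y and not Y)) or not Z))))}.
T ((not W implies V) implies (X implies (not V implies ((Y or not (not Y and not Y)) or not Z)))): β-rule — branch into F (not W implies V)  //  T (X implies (not V implies ((Y or not (not Y and not Y)) or not Z))).
  branch 1 (add F (not W implies V)):
    F (not W implies V): α-rule — add T not W, F V.
    ○ open, literals {V=0, W=0}.
  branch 2 (add T (X implies (not V implies ((Y or not (not Y and not Y)) or not Z)))):
    T (X implies (not V implies ((Y or not (not Y and not Y)) or not Z))): β-rule — branch into F X  //  T (not V implies ((Y or not (not Y and not Y)) or not Z)).
      branch 2.1 (add F X):
        ○ open, literals {X=0}.
      branch 2.2 (add T (not V implies ((Y or not (not Y and not Y)) or not Z))):
        T (not V implies ((Y or not (not Y and not Y)) or not Z)): β-rule — branch into F not V  //  T ((Y or not (not Y and not Y)) or not Z).
          branch 2.2.1 (add F not V):
            ○ open, literals {V=1}.
          branch 2.2.2 (add T ((Y or not (not Y and not Y)) or not Z)):
            T ((Y or not (not Y and not Y)) or not Z): β-rule — branch into T (Y or not (not Y and not Y))  //  T not Z.
              branch 2.2.2.1 (add T (Y or not (not Y and not Y))):
                T (Y or not (not Y and not Y)): β-rule — branch into T Y  //  T not (not Y and not Y).
                  branch 2.2.2.1.1 (add T Y):
                    ○ open, literals {Y=1}.
                  branch 2.2.2.1.2 (add T not (not Y and not Y)):
                    T not (not Y and not Y): β-rule — branch into F not Y  //  F not Y.
                      branch 2.2.2.1.2.1 (add F not Y):
                        ○ open, literals {Y=1}.
                      branch 2.2.2.1.2.2 (add F not Y):
                        ○ open, literals {Y=1}.
              branch 2.2.2.2 (add T not Z):
                ○ open, literals {Z=0}.
0 branches closed, 7 open.
An open branch gives a satisfying assignment: V=0, W=0.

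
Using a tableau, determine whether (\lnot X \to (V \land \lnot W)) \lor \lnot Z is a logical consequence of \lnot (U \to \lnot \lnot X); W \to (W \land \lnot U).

Initial set: {\lnot (U \to \lnot \lnot X); (W \to (W \land \lnot U)); \lnot ((\lnot X \to (V \land \lnot W)) \lor \lnot Z)}.
\lnot (U \to \lnot \lnot X): α-rule — add U, \lnot \lnot \lnot X.
\lnot ((\lnot X \to (V \land \lnot W)) \lor \lnot Z): α-rule — add \lnot (\lnot X \to (V \land \lnot W)), \lnot \lnot Z.
\lnot \lnot \lnot X: drop double negation, giving \lnot X.
\lnot (\lnot X \to (V \land \lnot W)): α-rule — add \lnot X, \lnot (V \land \lnot W).
(W \to (W \land \lnot U)): β-rule — branch into \lnot W  //  (W \land \lnot U).
  branch 1 (add \lnot W):
    \lnot (V \land \lnot W): β-rule — branch into \lnot V  //  \lnot \lnot W.
      branch 1.1 (add \lnot V):
        ○ open, literals {U=1, V=0, W=0, X=0, Z=1}.
      branch 1.2 (add \lnot \lnot W):
        × closes — contains both W and \lnot W.
  branch 2 (add (W \land \lnot U)):
    (W \land \lnot U): α-rule — add W, \lnot U.
    × closes — contains both U and \lnot U.
2 branches closed, 1 open.
An open branch gives a countermodel: U=1, V=0, W=0, X=0, Z=1 (unmentioned atoms arbitrary); the premises hold there but the conclusion fails.

No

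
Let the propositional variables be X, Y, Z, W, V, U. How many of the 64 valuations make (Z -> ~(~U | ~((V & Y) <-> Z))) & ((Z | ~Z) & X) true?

Initial set: {((Z -> ~(~U | ~((V & Y) <-> Z))) & ((Z | ~Z) & X))}.
((Z -> ~(~U | ~((V & Y) <-> Z))) & ((Z | ~Z) & X)): α-rule — add (Z -> ~(~U | ~((V & Y) <-> Z))), ((Z | ~Z) & X).
((Z | ~Z) & X): α-rule — add (Z | ~Z), X.
(Z -> ~(~U | ~((V & Y) <-> Z))): β-rule — branch into ~Z  //  ~(~U | ~((V & Y) <-> Z)).
  branch 1 (add ~Z):
    (Z | ~Z): β-rule — branch into Z  //  ~Z.
      branch 1.1 (add Z):
        × closes — contains both Z and ~Z.
      branch 1.2 (add ~Z):
        ○ open, literals {X=T, Z=F}.
  branch 2 (add ~(~U | ~((V & Y) <-> Z))):
    ~(~U | ~((V & Y) <-> Z)): α-rule — add ~~U, ~~((V & Y) <-> Z).
    (Z | ~Z): β-rule — branch into Z  //  ~Z.
      branch 2.1 (add Z):
        ~~((V & Y) <-> Z): β-rule — branch into (V & Y), Z  //  ~(V & Y), ~Z.
          branch 2.1.1 (add (V & Y), Z):
            (V & Y): α-rule — add V, Y.
            ○ open, literals {U=T, V=T, X=T, Y=T, Z=T}.
          branch 2.1.2 (add ~(V & Y), ~Z):
            × closes — contains both Z and ~Z.
      branch 2.2 (add ~Z):
        ~~((V & Y) <-> Z): β-rule — branch into (V & Y), Z  //  ~(V & Y), ~Z.
          branch 2.2.1 (add (V & Y), Z):
            × closes — contains both Z and ~Z.
          branch 2.2.2 (add ~(V & Y), ~Z):
            ~(V & Y): β-rule — branch into ~V  //  ~Y.
              branch 2.2.2.1 (add ~V):
                ○ open, literals {U=T, V=F, X=T, Z=F}.
              branch 2.2.2.2 (add ~Y):
                ○ open, literals {U=T, X=T, Y=F, Z=F}.
3 branches closed, 4 open.
Each open branch fixes some atoms; the unmentioned ones are free. Counting distinct full assignments: branch {X=T, Z=F} (Y, W, V, U) contributes 16 new; branch {U=T, V=T, X=T, Y=T, Z=T} (W) contributes 2 new; branch {U=T, V=F, X=T, Z=F} (Y, W) contributes 0 new; branch {U=T, X=T, Y=F, Z=F} (W, V) contributes 0 new. Total: 18.

18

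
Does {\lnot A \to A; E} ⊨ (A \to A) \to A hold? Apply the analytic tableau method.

Yes

Initial set: {(\lnot A \to A); E; \lnot ((A \to A) \to A)}.
\lnot ((A \to A) \to A): α-rule — add (A \to A), \lnot A.
(\lnot A \to A): β-rule — branch into \lnot \lnot A  //  A.
  branch 1 (add \lnot \lnot A):
    × closes — contains both A and \lnot A.
  branch 2 (add A):
    × closes — contains both A and \lnot A.
All 2 branches close.
Every branch closed, so the premises entail the conclusion.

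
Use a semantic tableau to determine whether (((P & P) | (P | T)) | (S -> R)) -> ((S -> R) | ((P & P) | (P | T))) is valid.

Valid

Assume the negation and expand:
Initial set: {~((((P & P) | (P | T)) | (S -> R)) -> ((S -> R) | ((P & P) | (P | T))))}.
~((((P & P) | (P | T)) | (S -> R)) -> ((S -> R) | ((P & P) | (P | T)))): α-rule — add (((P & P) | (P | T)) | (S -> R)), ~((S -> R) | ((P & P) | (P | T))).
~((S -> R) | ((P & P) | (P | T))): α-rule — add ~(S -> R), ~((P & P) | (P | T)).
~(S -> R): α-rule — add S, ~R.
~((P & P) | (P | T)): α-rule — add ~(P & P), ~(P | T).
~(P | T): α-rule — add ~P, ~T.
(((P & P) | (P | T)) | (S -> R)): β-rule — branch into ((P & P) | (P | T))  //  (S -> R).
  branch 1 (add ((P & P) | (P | T))):
    ~(P & P): β-rule — branch into ~P  //  ~P.
      branch 1.1 (add ~P):
        ((P & P) | (P | T)): β-rule — branch into (P & P)  //  (P | T).
          branch 1.1.1 (add (P & P)):
            (P & P): α-rule — add P, P.
            × closes — contains both P and ~P.
          branch 1.1.2 (add (P | T)):
            (P | T): β-rule — branch into P  //  T.
              branch 1.1.2.1 (add P):
                × closes — contains both P and ~P.
              branch 1.1.2.2 (add T):
                × closes — contains both T and ~T.
      branch 1.2 (add ~P):
        ((P & P) | (P | T)): β-rule — branch into (P & P)  //  (P | T).
          branch 1.2.1 (add (P & P)):
            (P & P): α-rule — add P, P.
            × closes — contains both P and ~P.
          branch 1.2.2 (add (P | T)):
            (P | T): β-rule — branch into P  //  T.
              branch 1.2.2.1 (add P):
                × closes — contains both P and ~P.
              branch 1.2.2.2 (add T):
                × closes — contains both T and ~T.
  branch 2 (add (S -> R)):
    ~(P & P): β-rule — branch into ~P  //  ~P.
      branch 2.1 (add ~P):
        (S -> R): β-rule — branch into ~S  //  R.
          branch 2.1.1 (add ~S):
            × closes — contains both S and ~S.
          branch 2.1.2 (add R):
            × closes — contains both R and ~R.
      branch 2.2 (add ~P):
        (S -> R): β-rule — branch into ~S  //  R.
          branch 2.2.1 (add ~S):
            × closes — contains both S and ~S.
          branch 2.2.2 (add R):
            × closes — contains both R and ~R.
All 10 branches close.
Every branch closed, so the negation is unsatisfiable and the formula is valid.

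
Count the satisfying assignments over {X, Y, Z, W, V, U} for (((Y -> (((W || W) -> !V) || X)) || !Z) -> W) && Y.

16

Initial set: {((((Y -> (((W || W) -> !V) || X)) || !Z) -> W) && Y)}.
((((Y -> (((W || W) -> !V) || X)) || !Z) -> W) && Y): α-rule — add (((Y -> (((W || W) -> !V) || X)) || !Z) -> W), Y.
(((Y -> (((W || W) -> !V) || X)) || !Z) -> W): β-rule — branch into !((Y -> (((W || W) -> !V) || X)) || !Z)  //  W.
  branch 1 (add !((Y -> (((W || W) -> !V) || X)) || !Z)):
    !((Y -> (((W || W) -> !V) || X)) || !Z): α-rule — add !(Y -> (((W || W) -> !V) || X)), !!Z.
    !(Y -> (((W || W) -> !V) || X)): α-rule — add Y, !(((W || W) -> !V) || X).
    !(((W || W) -> !V) || X): α-rule — add !((W || W) -> !V), !X.
    !((W || W) -> !V): α-rule — add (W || W), !!V.
    (W || W): β-rule — branch into W  //  W.
      branch 1.1 (add W):
        ○ open, literals {V=T, W=T, X=F, Y=T, Z=T}.
      branch 1.2 (add W):
        ○ open, literals {V=T, W=T, X=F, Y=T, Z=T}.
  branch 2 (add W):
    ○ open, literals {W=T, Y=T}.
0 branches closed, 3 open.
Each open branch fixes some atoms; the unmentioned ones are free. Counting distinct full assignments: branch {V=T, W=T, X=F, Y=T, Z=T} (U) contributes 2 new; branch {V=T, W=T, X=F, Y=T, Z=T} (U) contributes 0 new; branch {W=T, Y=T} (X, Z, V, U) contributes 14 new. Total: 16.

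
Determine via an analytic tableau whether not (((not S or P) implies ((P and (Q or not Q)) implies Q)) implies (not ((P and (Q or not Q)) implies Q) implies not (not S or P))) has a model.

Unsatisfiable

Initial set: {not (((not S or P) implies ((P and (Q or not Q)) implies Q)) implies (not ((P and (Q or not Q)) implies Q) implies not (not S or P)))}.
not (((not S or P) implies ((P and (Q or not Q)) implies Q)) implies (not ((P and (Q or not Q)) implies Q) implies not (not S or P))): α-rule — add ((not S or P) implies ((P and (Q or not Q)) implies Q)), not (not ((P and (Q or not Q)) implies Q) implies not (not S or P)).
not (not ((P and (Q or not Q)) implies Q) implies not (not S or P)): α-rule — add not ((P and (Q or not Q)) implies Q), not not (not S or P).
not ((P and (Q or not Q)) implies Q): α-rule — add (P and (Q or not Q)), not Q.
(P and (Q or not Q)): α-rule — add P, (Q or not Q).
((not S or P) implies ((P and (Q or not Q)) implies Q)): β-rule — branch into not (not S or P)  //  ((P and (Q or not Q)) implies Q).
  branch 1 (add not (not S or P)):
    not (not S or P): α-rule — add not not S, not P.
    × closes — contains both P and not P.
  branch 2 (add ((P and (Q or not Q)) implies Q)):
    not not (not S or P): β-rule — branch into not S  //  P.
      branch 2.1 (add not S):
        (Q or not Q): β-rule — branch into Q  //  not Q.
          branch 2.1.1 (add Q):
            × closes — contains both Q and not Q.
          branch 2.1.2 (add not Q):
            ((P and (Q or not Q)) implies Q): β-rule — branch into not (P and (Q or not Q))  //  Q.
              branch 2.1.2.1 (add not (P and (Q or not Q))):
                not (P and (Q or not Q)): β-rule — branch into not P  //  not (Q or not Q).
                  branch 2.1.2.1.1 (add not P):
                    × closes — contains both P and not P.
                  branch 2.1.2.1.2 (add not (Q or not Q)):
                    not (Q or not Q): α-rule — add not Q, not not Q.
                    × closes — contains both Q and not Q.
              branch 2.1.2.2 (add Q):
                × closes — contains both Q and not Q.
      branch 2.2 (add P):
        (Q or not Q): β-rule — branch into Q  //  not Q.
          branch 2.2.1 (add Q):
            × closes — contains both Q and not Q.
          branch 2.2.2 (add not Q):
            ((P and (Q or not Q)) implies Q): β-rule — branch into not (P and (Q or not Q))  //  Q.
              branch 2.2.2.1 (add not (P and (Q or not Q))):
                not (P and (Q or not Q)): β-rule — branch into not P  //  not (Q or not Q).
                  branch 2.2.2.1.1 (add not P):
                    × closes — contains both P and not P.
                  branch 2.2.2.1.2 (add not (Q or not Q)):
                    not (Q or not Q): α-rule — add not Q, not not Q.
                    × closes — contains both Q and not Q.
              branch 2.2.2.2 (add Q):
                × closes — contains both Q and not Q.
All 9 branches close.
Every branch closed; the formula is unsatisfiable.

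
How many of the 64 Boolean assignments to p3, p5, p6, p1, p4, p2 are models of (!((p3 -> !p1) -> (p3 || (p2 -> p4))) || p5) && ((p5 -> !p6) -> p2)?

Initial set: {((!((p3 -> !p1) -> (p3 || (p2 -> p4))) || p5) && ((p5 -> !p6) -> p2))}.
((!((p3 -> !p1) -> (p3 || (p2 -> p4))) || p5) && ((p5 -> !p6) -> p2)): α-rule — add (!((p3 -> !p1) -> (p3 || (p2 -> p4))) || p5), ((p5 -> !p6) -> p2).
(!((p3 -> !p1) -> (p3 || (p2 -> p4))) || p5): β-rule — branch into !((p3 -> !p1) -> (p3 || (p2 -> p4)))  //  p5.
  branch 1 (add !((p3 -> !p1) -> (p3 || (p2 -> p4)))):
    !((p3 -> !p1) -> (p3 || (p2 -> p4))): α-rule — add (p3 -> !p1), !(p3 || (p2 -> p4)).
    !(p3 || (p2 -> p4)): α-rule — add !p3, !(p2 -> p4).
    !(p2 -> p4): α-rule — add p2, !p4.
    ((p5 -> !p6) -> p2): β-rule — branch into !(p5 -> !p6)  //  p2.
      branch 1.1 (add !(p5 -> !p6)):
        !(p5 -> !p6): α-rule — add p5, !!p6.
        (p3 -> !p1): β-rule — branch into !p3  //  !p1.
          branch 1.1.1 (add !p3):
            ○ open, literals {p2=T, p3=F, p4=F, p5=T, p6=T}.
          branch 1.1.2 (add !p1):
            ○ open, literals {p1=F, p2=T, p3=F, p4=F, p5=T, p6=T}.
      branch 1.2 (add p2):
        (p3 -> !p1): β-rule — branch into !p3  //  !p1.
          branch 1.2.1 (add !p3):
            ○ open, literals {p2=T, p3=F, p4=F}.
          branch 1.2.2 (add !p1):
            ○ open, literals {p1=F, p2=T, p3=F, p4=F}.
  branch 2 (add p5):
    ((p5 -> !p6) -> p2): β-rule — branch into !(p5 -> !p6)  //  p2.
      branch 2.1 (add !(p5 -> !p6)):
        !(p5 -> !p6): α-rule — add p5, !!p6.
        ○ open, literals {p5=T, p6=T}.
      branch 2.2 (add p2):
        ○ open, literals {p2=T, p5=T}.
0 branches closed, 6 open.
Each open branch fixes some atoms; the unmentioned ones are free. Counting distinct full assignments: branch {p2=T, p3=F, p4=F, p5=T, p6=T} (p1) contributes 2 new; branch {p1=F, p2=T, p3=F, p4=F, p5=T, p6=T} (none free) contributes 0 new; branch {p2=T, p3=F, p4=F} (p5, p6, p1) contributes 6 new; branch {p1=F, p2=T, p3=F, p4=F} (p5, p6) contributes 0 new; branch {p5=T, p6=T} (p3, p1, p4, p2) contributes 14 new; branch {p2=T, p5=T} (p3, p6, p1, p4) contributes 6 new. Total: 28.

28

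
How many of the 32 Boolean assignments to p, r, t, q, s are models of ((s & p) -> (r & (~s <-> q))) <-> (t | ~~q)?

Initial set: {(((s & p) -> (r & (~s <-> q))) <-> (t | ~~q))}.
(((s & p) -> (r & (~s <-> q))) <-> (t | ~~q)): β-rule — branch into ((s & p) -> (r & (~s <-> q))), (t | ~~q)  //  ~((s & p) -> (r & (~s <-> q))), ~(t | ~~q).
  branch 1 (add ((s & p) -> (r & (~s <-> q))), (t | ~~q)):
    ((s & p) -> (r & (~s <-> q))): β-rule — branch into ~(s & p)  //  (r & (~s <-> q)).
      branch 1.1 (add ~(s & p)):
        (t | ~~q): β-rule — branch into t  //  ~~q.
          branch 1.1.1 (add t):
            ~(s & p): β-rule — branch into ~s  //  ~p.
              branch 1.1.1.1 (add ~s):
                ○ open, literals {s=false, t=true}.
              branch 1.1.1.2 (add ~p):
                ○ open, literals {p=false, t=true}.
          branch 1.1.2 (add ~~q):
            ~~q: drop double negation, giving q.
            ~(s & p): β-rule — branch into ~s  //  ~p.
              branch 1.1.2.1 (add ~s):
                ○ open, literals {q=true, s=false}.
              branch 1.1.2.2 (add ~p):
                ○ open, literals {p=false, q=true}.
      branch 1.2 (add (r & (~s <-> q))):
        (r & (~s <-> q)): α-rule — add r, (~s <-> q).
        (t | ~~q): β-rule — branch into t  //  ~~q.
          branch 1.2.1 (add t):
            (~s <-> q): β-rule — branch into ~s, q  //  ~~s, ~q.
              branch 1.2.1.1 (add ~s, q):
                ○ open, literals {q=true, r=true, s=false, t=true}.
              branch 1.2.1.2 (add ~~s, ~q):
                ○ open, literals {q=false, r=true, s=true, t=true}.
          branch 1.2.2 (add ~~q):
            ~~q: drop double negation, giving q.
            (~s <-> q): β-rule — branch into ~s, q  //  ~~s, ~q.
              branch 1.2.2.1 (add ~s, q):
                ○ open, literals {q=true, r=true, s=false}.
              branch 1.2.2.2 (add ~~s, ~q):
                × closes — contains both q and ~q.
  branch 2 (add ~((s & p) -> (r & (~s <-> q))), ~(t | ~~q)):
    ~((s & p) -> (r & (~s <-> q))): α-rule — add (s & p), ~(r & (~s <-> q)).
    ~(t | ~~q): α-rule — add ~t, ~~~q.
    (s & p): α-rule — add s, p.
    ~~~q: drop double negation, giving ~q.
    ~(r & (~s <-> q)): β-rule — branch into ~r  //  ~(~s <-> q).
      branch 2.1 (add ~r):
        ○ open, literals {p=true, q=false, r=false, s=true, t=false}.
      branch 2.2 (add ~(~s <-> q)):
        ~(~s <-> q): β-rule — branch into ~s, ~q  //  ~~s, q.
          branch 2.2.1 (add ~s, ~q):
            × closes — contains both s and ~s.
          branch 2.2.2 (add ~~s, q):
            × closes — contains both q and ~q.
3 branches closed, 8 open.
Each open branch fixes some atoms; the unmentioned ones are free. Counting distinct full assignments: branch {s=false, t=true} (p, r, q) contributes 8 new; branch {p=false, t=true} (r, q, s) contributes 4 new; branch {q=true, s=false} (p, r, t) contributes 4 new; branch {p=false, q=true} (r, t, s) contributes 2 new; branch {q=true, r=true, s=false, t=true} (p) contributes 0 new; branch {q=false, r=true, s=true, t=true} (p) contributes 1 new; branch {q=true, r=true, s=false} (p, t) contributes 0 new; branch {p=true, q=false, r=false, s=true, t=false} (none free) contributes 1 new. Total: 20.

20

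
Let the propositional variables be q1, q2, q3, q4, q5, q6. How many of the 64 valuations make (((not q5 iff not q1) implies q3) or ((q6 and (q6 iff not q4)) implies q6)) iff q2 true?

32

Initial set: {((((not q5 iff not q1) implies q3) or ((q6 and (q6 iff not q4)) implies q6)) iff q2)}.
((((not q5 iff not q1) implies q3) or ((q6 and (q6 iff not q4)) implies q6)) iff q2): β-rule — branch into (((not q5 iff not q1) implies q3) or ((q6 and (q6 iff not q4)) implies q6)), q2  //  not (((not q5 iff not q1) implies q3) or ((q6 and (q6 iff not q4)) implies q6)), not q2.
  branch 1 (add (((not q5 iff not q1) implies q3) or ((q6 and (q6 iff not q4)) implies q6)), q2):
    (((not q5 iff not q1) implies q3) or ((q6 and (q6 iff not q4)) implies q6)): β-rule — branch into ((not q5 iff not q1) implies q3)  //  ((q6 and (q6 iff not q4)) implies q6).
      branch 1.1 (add ((not q5 iff not q1) implies q3)):
        ((not q5 iff not q1) implies q3): β-rule — branch into not (not q5 iff not q1)  //  q3.
          branch 1.1.1 (add not (not q5 iff not q1)):
            not (not q5 iff not q1): β-rule — branch into not q5, not not q1  //  not not q5, not q1.
              branch 1.1.1.1 (add not q5, not not q1):
                ○ open, literals {q1=1, q2=1, q5=0}.
              branch 1.1.1.2 (add not not q5, not q1):
                ○ open, literals {q1=0, q2=1, q5=1}.
          branch 1.1.2 (add q3):
            ○ open, literals {q2=1, q3=1}.
      branch 1.2 (add ((q6 and (q6 iff not q4)) implies q6)):
        ((q6 and (q6 iff not q4)) implies q6): β-rule — branch into not (q6 and (q6 iff not q4))  //  q6.
          branch 1.2.1 (add not (q6 and (q6 iff not q4))):
            not (q6 and (q6 iff not q4)): β-rule — branch into not q6  //  not (q6 iff not q4).
              branch 1.2.1.1 (add not q6):
                ○ open, literals {q2=1, q6=0}.
              branch 1.2.1.2 (add not (q6 iff not q4)):
                not (q6 iff not q4): β-rule — branch into q6, not not q4  //  not q6, not q4.
                  branch 1.2.1.2.1 (add q6, not not q4):
                    ○ open, literals {q2=1, q4=1, q6=1}.
                  branch 1.2.1.2.2 (add not q6, not q4):
                    ○ open, literals {q2=1, q4=0, q6=0}.
          branch 1.2.2 (add q6):
            ○ open, literals {q2=1, q6=1}.
  branch 2 (add not (((not q5 iff not q1) implies q3) or ((q6 and (q6 iff not q4)) implies q6)), not q2):
    not (((not q5 iff not q1) implies q3) or ((q6 and (q6 iff not q4)) implies q6)): α-rule — add not ((not q5 iff not q1) implies q3), not ((q6 and (q6 iff not q4)) implies q6).
    not ((not q5 iff not q1) implies q3): α-rule — add (not q5 iff not q1), not q3.
    not ((q6 and (q6 iff not q4)) implies q6): α-rule — add (q6 and (q6 iff not q4)), not q6.
    (q6 and (q6 iff not q4)): α-rule — add q6, (q6 iff not q4).
    × closes — contains both q6 and not q6.
1 branch closed, 7 open.
Each open branch fixes some atoms; the unmentioned ones are free. Counting distinct full assignments: branch {q1=1, q2=1, q5=0} (q3, q4, q6) contributes 8 new; branch {q1=0, q2=1, q5=1} (q3, q4, q6) contributes 8 new; branch {q2=1, q3=1} (q1, q4, q5, q6) contributes 8 new; branch {q2=1, q6=0} (q1, q3, q4, q5) contributes 4 new; branch {q2=1, q4=1, q6=1} (q1, q3, q5) contributes 2 new; branch {q2=1, q4=0, q6=0} (q1, q3, q5) contributes 0 new; branch {q2=1, q6=1} (q1, q3, q4, q5) contributes 2 new. Total: 32.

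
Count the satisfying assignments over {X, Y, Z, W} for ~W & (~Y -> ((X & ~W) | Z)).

Initial set: {(~W & (~Y -> ((X & ~W) | Z)))}.
(~W & (~Y -> ((X & ~W) | Z))): α-rule — add ~W, (~Y -> ((X & ~W) | Z)).
(~Y -> ((X & ~W) | Z)): β-rule — branch into ~~Y  //  ((X & ~W) | Z).
  branch 1 (add ~~Y):
    ○ open, literals {W=F, Y=T}.
  branch 2 (add ((X & ~W) | Z)):
    ((X & ~W) | Z): β-rule — branch into (X & ~W)  //  Z.
      branch 2.1 (add (X & ~W)):
        (X & ~W): α-rule — add X, ~W.
        ○ open, literals {W=F, X=T}.
      branch 2.2 (add Z):
        ○ open, literals {W=F, Z=T}.
0 branches closed, 3 open.
Each open branch fixes some atoms; the unmentioned ones are free. Counting distinct full assignments: branch {W=F, Y=T} (X, Z) contributes 4 new; branch {W=F, X=T} (Y, Z) contributes 2 new; branch {W=F, Z=T} (X, Y) contributes 1 new. Total: 7.

7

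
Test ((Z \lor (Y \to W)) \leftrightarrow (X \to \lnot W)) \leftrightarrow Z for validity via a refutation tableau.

Assume the negation and expand:
Initial set: {\lnot (((Z \lor (Y \to W)) \leftrightarrow (X \to \lnot W)) \leftrightarrow Z)}.
\lnot (((Z \lor (Y \to W)) \leftrightarrow (X \to \lnot W)) \leftrightarrow Z): β-rule — branch into ((Z \lor (Y \to W)) \leftrightarrow (X \to \lnot W)), \lnot Z  //  \lnot ((Z \lor (Y \to W)) \leftrightarrow (X \to \lnot W)), Z.
  branch 1 (add ((Z \lor (Y \to W)) \leftrightarrow (X \to \lnot W)), \lnot Z):
    ((Z \lor (Y \to W)) \leftrightarrow (X \to \lnot W)): β-rule — branch into (Z \lor (Y \to W)), (X \to \lnot W)  //  \lnot (Z \lor (Y \to W)), \lnot (X \to \lnot W).
      branch 1.1 (add (Z \lor (Y \to W)), (X \to \lnot W)):
        (Z \lor (Y \to W)): β-rule — branch into Z  //  (Y \to W).
          branch 1.1.1 (add Z):
            × closes — contains both Z and \lnot Z.
          branch 1.1.2 (add (Y \to W)):
            (X \to \lnot W): β-rule — branch into \lnot X  //  \lnot W.
              branch 1.1.2.1 (add \lnot X):
                (Y \to W): β-rule — branch into \lnot Y  //  W.
                  branch 1.1.2.1.1 (add \lnot Y):
                    ○ open, literals {X=false, Y=false, Z=false}.
                  branch 1.1.2.1.2 (add W):
                    ○ open, literals {W=true, X=false, Z=false}.
              branch 1.1.2.2 (add \lnot W):
                (Y \to W): β-rule — branch into \lnot Y  //  W.
                  branch 1.1.2.2.1 (add \lnot Y):
                    ○ open, literals {W=false, Y=false, Z=false}.
                  branch 1.1.2.2.2 (add W):
                    × closes — contains both W and \lnot W.
      branch 1.2 (add \lnot (Z \lor (Y \to W)), \lnot (X \to \lnot W)):
        \lnot (Z \lor (Y \to W)): α-rule — add \lnot Z, \lnot (Y \to W).
        \lnot (X \to \lnot W): α-rule — add X, \lnot \lnot W.
        \lnot (Y \to W): α-rule — add Y, \lnot W.
        × closes — contains both W and \lnot W.
  branch 2 (add \lnot ((Z \lor (Y \to W)) \leftrightarrow (X \to \lnot W)), Z):
    \lnot ((Z \lor (Y \to W)) \leftrightarrow (X \to \lnot W)): β-rule — branch into (Z \lor (Y \to W)), \lnot (X \to \lnot W)  //  \lnot (Z \lor (Y \to W)), (X \to \lnot W).
      branch 2.1 (add (Z \lor (Y \to W)), \lnot (X \to \lnot W)):
        \lnot (X \to \lnot W): α-rule — add X, \lnot \lnot W.
        (Z \lor (Y \to W)): β-rule — branch into Z  //  (Y \to W).
          branch 2.1.1 (add Z):
            ○ open, literals {W=true, X=true, Z=true}.
          branch 2.1.2 (add (Y \to W)):
            (Y \to W): β-rule — branch into \lnot Y  //  W.
              branch 2.1.2.1 (add \lnot Y):
                ○ open, literals {W=true, X=true, Y=false, Z=true}.
              branch 2.1.2.2 (add W):
                ○ open, literals {W=true, X=true, Z=true}.
      branch 2.2 (add \lnot (Z \lor (Y \to W)), (X \to \lnot W)):
        \lnot (Z \lor (Y \to W)): α-rule — add \lnot Z, \lnot (Y \to W).
        × closes — contains both Z and \lnot Z.
4 branches closed, 6 open.
An open branch gives a countermodel: X=false, Y=false, Z=false (unmentioned atoms arbitrary); under it the original formula is false.

Not valid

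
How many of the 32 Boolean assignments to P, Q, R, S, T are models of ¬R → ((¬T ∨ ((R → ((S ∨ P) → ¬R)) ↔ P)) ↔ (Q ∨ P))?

28

Initial set: {(¬R → ((¬T ∨ ((R → ((S ∨ P) → ¬R)) ↔ P)) ↔ (Q ∨ P)))}.
(¬R → ((¬T ∨ ((R → ((S ∨ P) → ¬R)) ↔ P)) ↔ (Q ∨ P))): β-rule — branch into ¬¬R  //  ((¬T ∨ ((R → ((S ∨ P) → ¬R)) ↔ P)) ↔ (Q ∨ P)).
  branch 1 (add ¬¬R):
    ○ open, literals {R=true}.
  branch 2 (add ((¬T ∨ ((R → ((S ∨ P) → ¬R)) ↔ P)) ↔ (Q ∨ P))):
    ((¬T ∨ ((R → ((S ∨ P) → ¬R)) ↔ P)) ↔ (Q ∨ P)): β-rule — branch into (¬T ∨ ((R → ((S ∨ P) → ¬R)) ↔ P)), (Q ∨ P)  //  ¬(¬T ∨ ((R → ((S ∨ P) → ¬R)) ↔ P)), ¬(Q ∨ P).
      branch 2.1 (add (¬T ∨ ((R → ((S ∨ P) → ¬R)) ↔ P)), (Q ∨ P)):
        (¬T ∨ ((R → ((S ∨ P) → ¬R)) ↔ P)): β-rule — branch into ¬T  //  ((R → ((S ∨ P) → ¬R)) ↔ P).
          branch 2.1.1 (add ¬T):
            (Q ∨ P): β-rule — branch into Q  //  P.
              branch 2.1.1.1 (add Q):
                ○ open, literals {Q=true, T=false}.
              branch 2.1.1.2 (add P):
                ○ open, literals {P=true, T=false}.
          branch 2.1.2 (add ((R → ((S ∨ P) → ¬R)) ↔ P)):
            (Q ∨ P): β-rule — branch into Q  //  P.
              branch 2.1.2.1 (add Q):
                ((R → ((S ∨ P) → ¬R)) ↔ P): β-rule — branch into (R → ((S ∨ P) → ¬R)), P  //  ¬(R → ((S ∨ P) → ¬R)), ¬P.
                  branch 2.1.2.1.1 (add (R → ((S ∨ P) → ¬R)), P):
                    (R → ((S ∨ P) → ¬R)): β-rule — branch into ¬R  //  ((S ∨ P) → ¬R).
                      branch 2.1.2.1.1.1 (add ¬R):
                        ○ open, literals {P=true, Q=true, R=false}.
                      branch 2.1.2.1.1.2 (add ((S ∨ P) → ¬R)):
                        ((S ∨ P) → ¬R): β-rule — branch into ¬(S ∨ P)  //  ¬R.
                          branch 2.1.2.1.1.2.1 (add ¬(S ∨ P)):
                            ¬(S ∨ P): α-rule — add ¬S, ¬P.
                            × closes — contains both P and ¬P.
                          branch 2.1.2.1.1.2.2 (add ¬R):
                            ○ open, literals {P=true, Q=true, R=false}.
                  branch 2.1.2.1.2 (add ¬(R → ((S ∨ P) → ¬R)), ¬P):
                    ¬(R → ((S ∨ P) → ¬R)): α-rule — add R, ¬((S ∨ P) → ¬R).
                    ¬((S ∨ P) → ¬R): α-rule — add (S ∨ P), ¬¬R.
                    (S ∨ P): β-rule — branch into S  //  P.
                      branch 2.1.2.1.2.1 (add S):
                        ○ open, literals {P=false, Q=true, R=true, S=true}.
                      branch 2.1.2.1.2.2 (add P):
                        × closes — contains both P and ¬P.
              branch 2.1.2.2 (add P):
                ((R → ((S ∨ P) → ¬R)) ↔ P): β-rule — branch into (R → ((S ∨ P) → ¬R)), P  //  ¬(R → ((S ∨ P) → ¬R)), ¬P.
                  branch 2.1.2.2.1 (add (R → ((S ∨ P) → ¬R)), P):
                    (R → ((S ∨ P) → ¬R)): β-rule — branch into ¬R  //  ((S ∨ P) → ¬R).
                      branch 2.1.2.2.1.1 (add ¬R):
                        ○ open, literals {P=true, R=false}.
                      branch 2.1.2.2.1.2 (add ((S ∨ P) → ¬R)):
                        ((S ∨ P) → ¬R): β-rule — branch into ¬(S ∨ P)  //  ¬R.
                          branch 2.1.2.2.1.2.1 (add ¬(S ∨ P)):
                            ¬(S ∨ P): α-rule — add ¬S, ¬P.
                            × closes — contains both P and ¬P.
                          branch 2.1.2.2.1.2.2 (add ¬R):
                            ○ open, literals {P=true, R=false}.
                  branch 2.1.2.2.2 (add ¬(R → ((S ∨ P) → ¬R)), ¬P):
                    × closes — contains both P and ¬P.
      branch 2.2 (add ¬(¬T ∨ ((R → ((S ∨ P) → ¬R)) ↔ P)), ¬(Q ∨ P)):
        ¬(¬T ∨ ((R → ((S ∨ P) → ¬R)) ↔ P)): α-rule — add ¬¬T, ¬((R → ((S ∨ P) → ¬R)) ↔ P).
        ¬(Q ∨ P): α-rule — add ¬Q, ¬P.
        ¬((R → ((S ∨ P) → ¬R)) ↔ P): β-rule — branch into (R → ((S ∨ P) → ¬R)), ¬P  //  ¬(R → ((S ∨ P) → ¬R)), P.
          branch 2.2.1 (add (R → ((S ∨ P) → ¬R)), ¬P):
            (R → ((S ∨ P) → ¬R)): β-rule — branch into ¬R  //  ((S ∨ P) → ¬R).
              branch 2.2.1.1 (add ¬R):
                ○ open, literals {P=false, Q=false, R=false, T=true}.
              branch 2.2.1.2 (add ((S ∨ P) → ¬R)):
                ((S ∨ P) → ¬R): β-rule — branch into ¬(S ∨ P)  //  ¬R.
                  branch 2.2.1.2.1 (add ¬(S ∨ P)):
                    ¬(S ∨ P): α-rule — add ¬S, ¬P.
                    ○ open, literals {P=false, Q=false, S=false, T=true}.
                  branch 2.2.1.2.2 (add ¬R):
                    ○ open, literals {P=false, Q=false, R=false, T=true}.
          branch 2.2.2 (add ¬(R → ((S ∨ P) → ¬R)), P):
            × closes — contains both P and ¬P.
5 branches closed, 11 open.
Each open branch fixes some atoms; the unmentioned ones are free. Counting distinct full assignments: branch {R=true} (P, Q, S, T) contributes 16 new; branch {Q=true, T=false} (P, R, S) contributes 4 new; branch {P=true, T=false} (Q, R, S) contributes 2 new; branch {P=true, Q=true, R=false} (S, T) contributes 2 new; branch {P=true, Q=true, R=false} (S, T) contributes 0 new; branch {P=false, Q=true, R=true, S=true} (T) contributes 0 new; branch {P=true, R=false} (Q, S, T) contributes 2 new; branch {P=true, R=false} (Q, S, T) contributes 0 new; branch {P=false, Q=false, R=false, T=true} (S) contributes 2 new; branch {P=false, Q=false, S=false, T=true} (R) contributes 0 new; branch {P=false, Q=false, R=false, T=true} (S) contributes 0 new. Total: 28.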